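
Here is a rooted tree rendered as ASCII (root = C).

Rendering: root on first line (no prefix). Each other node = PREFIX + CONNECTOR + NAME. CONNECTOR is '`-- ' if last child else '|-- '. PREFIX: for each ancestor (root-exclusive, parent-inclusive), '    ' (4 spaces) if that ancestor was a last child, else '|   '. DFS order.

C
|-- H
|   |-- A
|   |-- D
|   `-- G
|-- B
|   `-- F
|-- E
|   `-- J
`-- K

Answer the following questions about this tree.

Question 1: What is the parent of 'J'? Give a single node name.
Scan adjacency: J appears as child of E

Answer: E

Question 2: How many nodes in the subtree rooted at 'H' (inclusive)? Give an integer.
Answer: 4

Derivation:
Subtree rooted at H contains: A, D, G, H
Count = 4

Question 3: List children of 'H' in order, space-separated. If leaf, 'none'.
Node H's children (from adjacency): A, D, G

Answer: A D G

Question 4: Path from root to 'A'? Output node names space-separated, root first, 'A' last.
Walk down from root: C -> H -> A

Answer: C H A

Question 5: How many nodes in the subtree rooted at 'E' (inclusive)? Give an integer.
Subtree rooted at E contains: E, J
Count = 2

Answer: 2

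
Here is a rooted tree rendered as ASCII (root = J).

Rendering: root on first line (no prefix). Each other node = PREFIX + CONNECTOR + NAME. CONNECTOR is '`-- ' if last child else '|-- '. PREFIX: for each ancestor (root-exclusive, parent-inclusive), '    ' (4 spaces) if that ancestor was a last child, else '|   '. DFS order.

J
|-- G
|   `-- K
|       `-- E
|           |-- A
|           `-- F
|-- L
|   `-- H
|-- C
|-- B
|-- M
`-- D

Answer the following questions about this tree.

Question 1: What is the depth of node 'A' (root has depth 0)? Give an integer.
Path from root to A: J -> G -> K -> E -> A
Depth = number of edges = 4

Answer: 4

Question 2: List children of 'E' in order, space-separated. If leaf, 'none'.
Answer: A F

Derivation:
Node E's children (from adjacency): A, F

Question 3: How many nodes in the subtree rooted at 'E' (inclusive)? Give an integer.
Answer: 3

Derivation:
Subtree rooted at E contains: A, E, F
Count = 3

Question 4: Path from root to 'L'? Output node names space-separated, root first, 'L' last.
Answer: J L

Derivation:
Walk down from root: J -> L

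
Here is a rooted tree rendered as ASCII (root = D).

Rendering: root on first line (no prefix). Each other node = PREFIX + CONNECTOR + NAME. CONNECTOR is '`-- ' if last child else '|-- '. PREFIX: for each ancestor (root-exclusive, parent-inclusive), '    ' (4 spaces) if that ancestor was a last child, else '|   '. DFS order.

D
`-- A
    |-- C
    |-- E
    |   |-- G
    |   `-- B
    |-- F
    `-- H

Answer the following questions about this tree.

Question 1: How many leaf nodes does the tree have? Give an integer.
Answer: 5

Derivation:
Leaves (nodes with no children): B, C, F, G, H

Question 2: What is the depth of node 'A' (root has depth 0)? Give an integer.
Path from root to A: D -> A
Depth = number of edges = 1

Answer: 1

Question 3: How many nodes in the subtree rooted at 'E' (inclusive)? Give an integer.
Answer: 3

Derivation:
Subtree rooted at E contains: B, E, G
Count = 3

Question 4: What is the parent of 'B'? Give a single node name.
Answer: E

Derivation:
Scan adjacency: B appears as child of E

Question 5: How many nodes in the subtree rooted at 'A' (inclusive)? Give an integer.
Subtree rooted at A contains: A, B, C, E, F, G, H
Count = 7

Answer: 7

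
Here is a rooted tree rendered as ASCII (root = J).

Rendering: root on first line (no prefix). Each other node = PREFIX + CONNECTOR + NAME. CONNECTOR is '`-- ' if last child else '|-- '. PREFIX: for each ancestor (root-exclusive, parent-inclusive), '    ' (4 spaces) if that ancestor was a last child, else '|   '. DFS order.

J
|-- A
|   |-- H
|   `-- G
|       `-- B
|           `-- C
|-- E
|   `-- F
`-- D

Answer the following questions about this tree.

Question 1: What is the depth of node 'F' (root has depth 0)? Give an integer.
Answer: 2

Derivation:
Path from root to F: J -> E -> F
Depth = number of edges = 2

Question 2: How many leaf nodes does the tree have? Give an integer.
Leaves (nodes with no children): C, D, F, H

Answer: 4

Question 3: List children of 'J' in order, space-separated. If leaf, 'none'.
Node J's children (from adjacency): A, E, D

Answer: A E D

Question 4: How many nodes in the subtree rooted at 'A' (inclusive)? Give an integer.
Subtree rooted at A contains: A, B, C, G, H
Count = 5

Answer: 5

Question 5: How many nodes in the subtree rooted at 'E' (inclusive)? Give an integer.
Subtree rooted at E contains: E, F
Count = 2

Answer: 2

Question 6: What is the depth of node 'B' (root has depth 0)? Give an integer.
Path from root to B: J -> A -> G -> B
Depth = number of edges = 3

Answer: 3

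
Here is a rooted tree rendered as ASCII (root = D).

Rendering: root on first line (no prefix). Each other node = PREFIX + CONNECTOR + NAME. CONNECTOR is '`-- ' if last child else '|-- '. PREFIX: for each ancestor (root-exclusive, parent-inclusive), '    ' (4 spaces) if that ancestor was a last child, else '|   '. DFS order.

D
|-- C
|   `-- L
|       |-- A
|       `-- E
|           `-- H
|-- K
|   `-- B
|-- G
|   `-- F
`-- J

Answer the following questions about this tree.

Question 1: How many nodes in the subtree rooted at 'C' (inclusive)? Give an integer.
Subtree rooted at C contains: A, C, E, H, L
Count = 5

Answer: 5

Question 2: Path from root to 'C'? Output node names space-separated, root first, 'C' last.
Answer: D C

Derivation:
Walk down from root: D -> C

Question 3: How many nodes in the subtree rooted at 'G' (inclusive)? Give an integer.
Answer: 2

Derivation:
Subtree rooted at G contains: F, G
Count = 2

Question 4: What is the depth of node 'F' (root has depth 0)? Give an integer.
Path from root to F: D -> G -> F
Depth = number of edges = 2

Answer: 2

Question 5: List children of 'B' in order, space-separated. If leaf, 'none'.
Answer: none

Derivation:
Node B's children (from adjacency): (leaf)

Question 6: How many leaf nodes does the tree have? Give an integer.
Leaves (nodes with no children): A, B, F, H, J

Answer: 5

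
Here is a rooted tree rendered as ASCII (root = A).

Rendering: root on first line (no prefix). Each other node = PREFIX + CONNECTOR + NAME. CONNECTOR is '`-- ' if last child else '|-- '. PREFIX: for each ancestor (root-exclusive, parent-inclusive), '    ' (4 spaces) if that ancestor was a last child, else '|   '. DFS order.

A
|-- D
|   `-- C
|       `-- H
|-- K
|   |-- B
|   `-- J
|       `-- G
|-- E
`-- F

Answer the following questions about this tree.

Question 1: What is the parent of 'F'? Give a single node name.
Answer: A

Derivation:
Scan adjacency: F appears as child of A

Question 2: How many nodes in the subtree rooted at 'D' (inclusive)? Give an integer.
Answer: 3

Derivation:
Subtree rooted at D contains: C, D, H
Count = 3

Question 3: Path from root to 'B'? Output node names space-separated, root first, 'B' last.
Walk down from root: A -> K -> B

Answer: A K B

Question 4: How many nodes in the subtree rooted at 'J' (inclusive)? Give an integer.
Subtree rooted at J contains: G, J
Count = 2

Answer: 2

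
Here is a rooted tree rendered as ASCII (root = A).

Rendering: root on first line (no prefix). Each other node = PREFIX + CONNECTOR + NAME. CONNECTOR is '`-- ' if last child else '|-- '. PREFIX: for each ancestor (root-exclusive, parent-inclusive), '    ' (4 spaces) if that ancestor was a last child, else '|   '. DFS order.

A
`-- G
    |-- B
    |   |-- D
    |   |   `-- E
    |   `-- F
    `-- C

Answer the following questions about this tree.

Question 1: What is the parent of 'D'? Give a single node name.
Answer: B

Derivation:
Scan adjacency: D appears as child of B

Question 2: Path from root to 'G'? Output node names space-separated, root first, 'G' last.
Walk down from root: A -> G

Answer: A G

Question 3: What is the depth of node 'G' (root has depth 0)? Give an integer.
Answer: 1

Derivation:
Path from root to G: A -> G
Depth = number of edges = 1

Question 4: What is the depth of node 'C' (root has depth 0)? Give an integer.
Answer: 2

Derivation:
Path from root to C: A -> G -> C
Depth = number of edges = 2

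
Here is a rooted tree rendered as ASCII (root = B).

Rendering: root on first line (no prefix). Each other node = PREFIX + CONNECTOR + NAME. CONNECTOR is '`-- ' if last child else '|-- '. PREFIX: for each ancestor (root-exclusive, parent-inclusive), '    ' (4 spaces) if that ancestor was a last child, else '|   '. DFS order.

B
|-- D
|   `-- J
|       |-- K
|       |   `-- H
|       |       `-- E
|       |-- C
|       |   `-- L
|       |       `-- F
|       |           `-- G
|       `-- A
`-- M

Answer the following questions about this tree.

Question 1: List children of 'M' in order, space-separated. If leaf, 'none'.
Node M's children (from adjacency): (leaf)

Answer: none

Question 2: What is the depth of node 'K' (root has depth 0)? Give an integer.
Answer: 3

Derivation:
Path from root to K: B -> D -> J -> K
Depth = number of edges = 3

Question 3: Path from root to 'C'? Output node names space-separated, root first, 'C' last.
Walk down from root: B -> D -> J -> C

Answer: B D J C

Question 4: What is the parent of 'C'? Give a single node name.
Scan adjacency: C appears as child of J

Answer: J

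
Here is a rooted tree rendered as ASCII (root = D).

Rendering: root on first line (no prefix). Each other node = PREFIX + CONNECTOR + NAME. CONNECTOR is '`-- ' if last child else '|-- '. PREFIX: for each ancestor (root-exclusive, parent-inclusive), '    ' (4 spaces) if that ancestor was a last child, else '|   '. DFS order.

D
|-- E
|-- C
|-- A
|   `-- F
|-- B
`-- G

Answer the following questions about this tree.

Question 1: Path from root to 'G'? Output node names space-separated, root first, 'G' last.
Walk down from root: D -> G

Answer: D G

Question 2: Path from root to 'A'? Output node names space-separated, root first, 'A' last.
Walk down from root: D -> A

Answer: D A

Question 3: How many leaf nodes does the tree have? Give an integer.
Leaves (nodes with no children): B, C, E, F, G

Answer: 5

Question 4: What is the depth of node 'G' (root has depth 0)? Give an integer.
Path from root to G: D -> G
Depth = number of edges = 1

Answer: 1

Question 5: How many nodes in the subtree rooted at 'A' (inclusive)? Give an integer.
Subtree rooted at A contains: A, F
Count = 2

Answer: 2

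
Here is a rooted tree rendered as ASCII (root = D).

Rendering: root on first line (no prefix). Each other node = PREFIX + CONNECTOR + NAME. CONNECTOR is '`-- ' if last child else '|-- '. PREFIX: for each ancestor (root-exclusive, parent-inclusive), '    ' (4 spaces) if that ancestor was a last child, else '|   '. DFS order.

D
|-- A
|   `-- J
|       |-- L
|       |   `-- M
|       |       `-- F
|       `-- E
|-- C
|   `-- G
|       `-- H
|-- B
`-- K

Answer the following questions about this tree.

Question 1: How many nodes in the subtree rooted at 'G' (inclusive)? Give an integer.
Subtree rooted at G contains: G, H
Count = 2

Answer: 2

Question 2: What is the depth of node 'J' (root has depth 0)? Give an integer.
Path from root to J: D -> A -> J
Depth = number of edges = 2

Answer: 2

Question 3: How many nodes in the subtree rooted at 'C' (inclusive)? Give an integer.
Subtree rooted at C contains: C, G, H
Count = 3

Answer: 3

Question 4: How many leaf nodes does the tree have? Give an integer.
Leaves (nodes with no children): B, E, F, H, K

Answer: 5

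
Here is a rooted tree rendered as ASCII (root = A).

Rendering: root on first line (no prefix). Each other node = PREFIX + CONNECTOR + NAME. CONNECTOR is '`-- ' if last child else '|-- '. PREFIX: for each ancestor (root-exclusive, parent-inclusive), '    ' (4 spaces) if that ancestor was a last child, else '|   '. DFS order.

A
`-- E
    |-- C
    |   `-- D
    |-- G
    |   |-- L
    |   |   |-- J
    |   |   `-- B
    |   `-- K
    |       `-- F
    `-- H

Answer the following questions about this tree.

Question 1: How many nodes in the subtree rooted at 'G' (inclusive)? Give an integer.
Answer: 6

Derivation:
Subtree rooted at G contains: B, F, G, J, K, L
Count = 6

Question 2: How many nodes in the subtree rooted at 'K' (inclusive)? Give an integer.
Answer: 2

Derivation:
Subtree rooted at K contains: F, K
Count = 2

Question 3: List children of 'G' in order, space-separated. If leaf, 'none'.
Node G's children (from adjacency): L, K

Answer: L K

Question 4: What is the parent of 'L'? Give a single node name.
Scan adjacency: L appears as child of G

Answer: G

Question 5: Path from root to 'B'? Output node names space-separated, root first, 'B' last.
Walk down from root: A -> E -> G -> L -> B

Answer: A E G L B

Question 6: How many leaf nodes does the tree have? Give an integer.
Leaves (nodes with no children): B, D, F, H, J

Answer: 5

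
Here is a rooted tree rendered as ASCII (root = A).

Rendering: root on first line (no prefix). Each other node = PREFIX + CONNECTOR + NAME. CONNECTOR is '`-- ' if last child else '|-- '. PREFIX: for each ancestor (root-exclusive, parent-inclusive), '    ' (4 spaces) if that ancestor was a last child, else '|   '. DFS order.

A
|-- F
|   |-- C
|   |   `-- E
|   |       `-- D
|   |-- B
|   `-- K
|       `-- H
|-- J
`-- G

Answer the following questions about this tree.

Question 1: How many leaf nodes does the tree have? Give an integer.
Answer: 5

Derivation:
Leaves (nodes with no children): B, D, G, H, J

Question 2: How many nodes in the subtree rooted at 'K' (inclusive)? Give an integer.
Answer: 2

Derivation:
Subtree rooted at K contains: H, K
Count = 2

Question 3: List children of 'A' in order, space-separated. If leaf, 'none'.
Node A's children (from adjacency): F, J, G

Answer: F J G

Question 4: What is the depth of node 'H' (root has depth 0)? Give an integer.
Answer: 3

Derivation:
Path from root to H: A -> F -> K -> H
Depth = number of edges = 3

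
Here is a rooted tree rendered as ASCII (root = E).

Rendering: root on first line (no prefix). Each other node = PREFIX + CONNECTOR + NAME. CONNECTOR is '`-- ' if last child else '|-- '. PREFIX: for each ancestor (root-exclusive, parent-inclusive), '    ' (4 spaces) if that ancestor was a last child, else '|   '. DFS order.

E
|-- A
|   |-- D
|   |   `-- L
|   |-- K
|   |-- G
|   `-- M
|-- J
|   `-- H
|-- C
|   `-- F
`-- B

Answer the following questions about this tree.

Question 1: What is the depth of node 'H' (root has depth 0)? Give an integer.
Path from root to H: E -> J -> H
Depth = number of edges = 2

Answer: 2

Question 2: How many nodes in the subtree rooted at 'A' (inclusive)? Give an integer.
Subtree rooted at A contains: A, D, G, K, L, M
Count = 6

Answer: 6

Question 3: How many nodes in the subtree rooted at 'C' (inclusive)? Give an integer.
Answer: 2

Derivation:
Subtree rooted at C contains: C, F
Count = 2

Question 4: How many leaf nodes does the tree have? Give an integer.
Leaves (nodes with no children): B, F, G, H, K, L, M

Answer: 7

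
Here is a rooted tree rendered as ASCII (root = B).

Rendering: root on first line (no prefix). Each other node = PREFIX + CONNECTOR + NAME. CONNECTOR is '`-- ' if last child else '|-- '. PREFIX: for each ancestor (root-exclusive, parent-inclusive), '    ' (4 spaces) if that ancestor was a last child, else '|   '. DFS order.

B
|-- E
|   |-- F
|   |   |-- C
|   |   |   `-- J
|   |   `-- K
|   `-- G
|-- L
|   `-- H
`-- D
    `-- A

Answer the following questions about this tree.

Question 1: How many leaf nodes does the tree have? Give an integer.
Answer: 5

Derivation:
Leaves (nodes with no children): A, G, H, J, K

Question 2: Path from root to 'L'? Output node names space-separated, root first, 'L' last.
Answer: B L

Derivation:
Walk down from root: B -> L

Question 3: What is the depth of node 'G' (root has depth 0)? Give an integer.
Answer: 2

Derivation:
Path from root to G: B -> E -> G
Depth = number of edges = 2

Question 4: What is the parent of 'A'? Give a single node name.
Answer: D

Derivation:
Scan adjacency: A appears as child of D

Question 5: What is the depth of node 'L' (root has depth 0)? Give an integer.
Path from root to L: B -> L
Depth = number of edges = 1

Answer: 1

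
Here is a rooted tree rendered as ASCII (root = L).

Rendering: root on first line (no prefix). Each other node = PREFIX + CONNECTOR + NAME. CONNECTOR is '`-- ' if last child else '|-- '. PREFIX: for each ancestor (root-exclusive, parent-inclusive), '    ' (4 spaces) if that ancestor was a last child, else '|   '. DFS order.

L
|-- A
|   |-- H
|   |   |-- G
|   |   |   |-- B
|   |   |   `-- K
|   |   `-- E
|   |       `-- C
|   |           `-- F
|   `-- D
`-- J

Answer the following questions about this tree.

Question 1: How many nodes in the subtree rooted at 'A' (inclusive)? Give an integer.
Answer: 9

Derivation:
Subtree rooted at A contains: A, B, C, D, E, F, G, H, K
Count = 9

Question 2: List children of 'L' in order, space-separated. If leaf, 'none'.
Answer: A J

Derivation:
Node L's children (from adjacency): A, J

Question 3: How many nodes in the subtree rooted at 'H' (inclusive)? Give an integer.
Subtree rooted at H contains: B, C, E, F, G, H, K
Count = 7

Answer: 7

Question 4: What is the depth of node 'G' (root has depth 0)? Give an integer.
Answer: 3

Derivation:
Path from root to G: L -> A -> H -> G
Depth = number of edges = 3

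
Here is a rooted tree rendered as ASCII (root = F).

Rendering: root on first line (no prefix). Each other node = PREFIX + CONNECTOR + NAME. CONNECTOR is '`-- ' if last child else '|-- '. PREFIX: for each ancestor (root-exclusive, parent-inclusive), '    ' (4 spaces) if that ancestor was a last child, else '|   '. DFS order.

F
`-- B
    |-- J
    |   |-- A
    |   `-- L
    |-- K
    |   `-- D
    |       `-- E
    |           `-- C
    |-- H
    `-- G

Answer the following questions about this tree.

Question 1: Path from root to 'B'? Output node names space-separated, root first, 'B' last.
Walk down from root: F -> B

Answer: F B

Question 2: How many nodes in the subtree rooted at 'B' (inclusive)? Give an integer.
Subtree rooted at B contains: A, B, C, D, E, G, H, J, K, L
Count = 10

Answer: 10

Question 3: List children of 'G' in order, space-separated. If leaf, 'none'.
Node G's children (from adjacency): (leaf)

Answer: none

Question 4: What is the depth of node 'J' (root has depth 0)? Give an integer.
Answer: 2

Derivation:
Path from root to J: F -> B -> J
Depth = number of edges = 2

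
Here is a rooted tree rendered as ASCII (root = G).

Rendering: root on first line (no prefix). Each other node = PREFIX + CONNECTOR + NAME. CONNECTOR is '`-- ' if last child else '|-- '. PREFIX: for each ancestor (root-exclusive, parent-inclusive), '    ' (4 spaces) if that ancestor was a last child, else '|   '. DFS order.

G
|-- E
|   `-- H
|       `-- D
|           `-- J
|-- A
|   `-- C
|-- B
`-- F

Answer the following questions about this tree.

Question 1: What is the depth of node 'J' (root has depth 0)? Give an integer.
Answer: 4

Derivation:
Path from root to J: G -> E -> H -> D -> J
Depth = number of edges = 4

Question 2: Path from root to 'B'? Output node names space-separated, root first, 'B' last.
Answer: G B

Derivation:
Walk down from root: G -> B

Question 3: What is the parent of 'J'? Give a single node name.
Scan adjacency: J appears as child of D

Answer: D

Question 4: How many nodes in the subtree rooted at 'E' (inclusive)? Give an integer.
Subtree rooted at E contains: D, E, H, J
Count = 4

Answer: 4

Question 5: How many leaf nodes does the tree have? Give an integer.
Answer: 4

Derivation:
Leaves (nodes with no children): B, C, F, J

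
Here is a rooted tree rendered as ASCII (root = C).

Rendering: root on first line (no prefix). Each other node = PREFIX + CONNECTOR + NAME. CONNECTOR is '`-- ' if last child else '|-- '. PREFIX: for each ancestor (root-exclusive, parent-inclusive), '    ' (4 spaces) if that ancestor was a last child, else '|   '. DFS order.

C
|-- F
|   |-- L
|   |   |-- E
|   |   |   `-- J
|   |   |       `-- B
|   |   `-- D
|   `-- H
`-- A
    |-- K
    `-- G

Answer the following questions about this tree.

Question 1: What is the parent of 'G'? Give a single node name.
Answer: A

Derivation:
Scan adjacency: G appears as child of A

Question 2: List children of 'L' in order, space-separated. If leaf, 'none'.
Answer: E D

Derivation:
Node L's children (from adjacency): E, D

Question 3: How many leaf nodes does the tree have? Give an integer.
Leaves (nodes with no children): B, D, G, H, K

Answer: 5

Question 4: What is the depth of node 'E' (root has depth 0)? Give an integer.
Path from root to E: C -> F -> L -> E
Depth = number of edges = 3

Answer: 3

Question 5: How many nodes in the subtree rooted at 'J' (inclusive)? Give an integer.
Subtree rooted at J contains: B, J
Count = 2

Answer: 2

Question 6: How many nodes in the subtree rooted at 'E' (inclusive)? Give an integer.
Subtree rooted at E contains: B, E, J
Count = 3

Answer: 3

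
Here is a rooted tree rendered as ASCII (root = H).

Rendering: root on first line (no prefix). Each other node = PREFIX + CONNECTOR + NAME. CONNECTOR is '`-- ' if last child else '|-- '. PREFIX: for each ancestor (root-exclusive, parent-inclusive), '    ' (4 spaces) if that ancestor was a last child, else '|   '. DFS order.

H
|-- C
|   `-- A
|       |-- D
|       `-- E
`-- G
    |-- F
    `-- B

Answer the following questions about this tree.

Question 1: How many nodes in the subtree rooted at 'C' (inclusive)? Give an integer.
Answer: 4

Derivation:
Subtree rooted at C contains: A, C, D, E
Count = 4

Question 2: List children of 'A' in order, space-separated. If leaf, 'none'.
Answer: D E

Derivation:
Node A's children (from adjacency): D, E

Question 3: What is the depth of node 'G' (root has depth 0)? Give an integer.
Path from root to G: H -> G
Depth = number of edges = 1

Answer: 1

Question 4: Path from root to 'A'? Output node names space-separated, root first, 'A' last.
Walk down from root: H -> C -> A

Answer: H C A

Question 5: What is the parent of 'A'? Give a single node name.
Answer: C

Derivation:
Scan adjacency: A appears as child of C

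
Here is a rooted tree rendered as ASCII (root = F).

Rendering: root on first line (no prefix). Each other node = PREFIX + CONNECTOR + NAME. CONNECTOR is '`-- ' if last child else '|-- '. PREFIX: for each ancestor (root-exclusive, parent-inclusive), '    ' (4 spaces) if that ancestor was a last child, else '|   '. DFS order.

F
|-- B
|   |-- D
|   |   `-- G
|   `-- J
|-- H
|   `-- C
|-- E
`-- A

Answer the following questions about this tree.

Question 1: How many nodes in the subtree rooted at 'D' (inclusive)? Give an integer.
Answer: 2

Derivation:
Subtree rooted at D contains: D, G
Count = 2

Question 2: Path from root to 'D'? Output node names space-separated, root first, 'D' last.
Answer: F B D

Derivation:
Walk down from root: F -> B -> D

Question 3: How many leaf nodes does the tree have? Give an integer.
Answer: 5

Derivation:
Leaves (nodes with no children): A, C, E, G, J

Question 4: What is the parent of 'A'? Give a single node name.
Answer: F

Derivation:
Scan adjacency: A appears as child of F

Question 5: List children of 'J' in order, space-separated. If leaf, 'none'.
Answer: none

Derivation:
Node J's children (from adjacency): (leaf)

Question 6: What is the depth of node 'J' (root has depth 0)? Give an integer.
Path from root to J: F -> B -> J
Depth = number of edges = 2

Answer: 2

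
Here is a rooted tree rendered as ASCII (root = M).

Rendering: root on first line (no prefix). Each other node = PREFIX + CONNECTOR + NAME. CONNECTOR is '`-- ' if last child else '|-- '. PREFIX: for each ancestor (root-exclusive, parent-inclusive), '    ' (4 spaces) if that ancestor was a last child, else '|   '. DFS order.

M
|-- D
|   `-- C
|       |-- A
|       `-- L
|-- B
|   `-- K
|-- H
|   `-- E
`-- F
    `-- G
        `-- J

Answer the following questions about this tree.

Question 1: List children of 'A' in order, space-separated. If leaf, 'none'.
Node A's children (from adjacency): (leaf)

Answer: none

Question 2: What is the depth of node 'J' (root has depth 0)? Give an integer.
Path from root to J: M -> F -> G -> J
Depth = number of edges = 3

Answer: 3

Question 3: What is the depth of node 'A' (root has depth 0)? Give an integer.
Path from root to A: M -> D -> C -> A
Depth = number of edges = 3

Answer: 3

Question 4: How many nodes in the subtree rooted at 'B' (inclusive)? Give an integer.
Answer: 2

Derivation:
Subtree rooted at B contains: B, K
Count = 2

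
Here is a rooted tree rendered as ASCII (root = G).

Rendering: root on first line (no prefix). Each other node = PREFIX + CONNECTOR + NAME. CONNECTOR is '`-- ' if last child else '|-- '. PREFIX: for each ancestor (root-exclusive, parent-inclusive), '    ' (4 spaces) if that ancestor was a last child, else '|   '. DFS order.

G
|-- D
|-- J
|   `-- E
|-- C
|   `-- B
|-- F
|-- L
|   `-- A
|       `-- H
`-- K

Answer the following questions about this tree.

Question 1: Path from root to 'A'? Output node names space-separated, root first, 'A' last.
Answer: G L A

Derivation:
Walk down from root: G -> L -> A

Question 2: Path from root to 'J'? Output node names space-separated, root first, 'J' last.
Walk down from root: G -> J

Answer: G J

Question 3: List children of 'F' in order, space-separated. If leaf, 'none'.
Node F's children (from adjacency): (leaf)

Answer: none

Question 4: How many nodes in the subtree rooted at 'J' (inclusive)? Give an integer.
Answer: 2

Derivation:
Subtree rooted at J contains: E, J
Count = 2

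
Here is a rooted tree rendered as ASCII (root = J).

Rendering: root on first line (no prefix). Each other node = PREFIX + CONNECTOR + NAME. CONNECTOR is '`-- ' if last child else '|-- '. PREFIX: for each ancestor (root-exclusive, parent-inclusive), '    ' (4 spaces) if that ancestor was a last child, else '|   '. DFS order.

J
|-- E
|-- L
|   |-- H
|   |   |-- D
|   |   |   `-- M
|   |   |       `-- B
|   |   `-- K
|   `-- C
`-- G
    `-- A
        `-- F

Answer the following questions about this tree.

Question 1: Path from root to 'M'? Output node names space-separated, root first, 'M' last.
Answer: J L H D M

Derivation:
Walk down from root: J -> L -> H -> D -> M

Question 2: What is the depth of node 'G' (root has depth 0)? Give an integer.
Answer: 1

Derivation:
Path from root to G: J -> G
Depth = number of edges = 1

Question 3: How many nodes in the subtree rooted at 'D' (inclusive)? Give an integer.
Subtree rooted at D contains: B, D, M
Count = 3

Answer: 3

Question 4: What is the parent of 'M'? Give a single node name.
Answer: D

Derivation:
Scan adjacency: M appears as child of D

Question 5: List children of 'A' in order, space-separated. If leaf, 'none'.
Answer: F

Derivation:
Node A's children (from adjacency): F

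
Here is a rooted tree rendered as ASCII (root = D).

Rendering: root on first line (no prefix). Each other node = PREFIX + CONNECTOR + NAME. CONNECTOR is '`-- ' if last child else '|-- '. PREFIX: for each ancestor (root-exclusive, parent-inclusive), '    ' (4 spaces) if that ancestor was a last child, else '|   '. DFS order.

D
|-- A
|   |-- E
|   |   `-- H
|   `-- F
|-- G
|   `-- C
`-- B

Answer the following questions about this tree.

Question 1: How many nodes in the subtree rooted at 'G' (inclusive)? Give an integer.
Subtree rooted at G contains: C, G
Count = 2

Answer: 2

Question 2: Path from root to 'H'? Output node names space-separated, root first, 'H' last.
Walk down from root: D -> A -> E -> H

Answer: D A E H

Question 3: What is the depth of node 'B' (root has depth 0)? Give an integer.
Path from root to B: D -> B
Depth = number of edges = 1

Answer: 1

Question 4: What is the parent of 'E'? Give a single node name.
Answer: A

Derivation:
Scan adjacency: E appears as child of A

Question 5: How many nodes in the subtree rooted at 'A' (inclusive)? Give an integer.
Subtree rooted at A contains: A, E, F, H
Count = 4

Answer: 4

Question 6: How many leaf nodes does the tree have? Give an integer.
Leaves (nodes with no children): B, C, F, H

Answer: 4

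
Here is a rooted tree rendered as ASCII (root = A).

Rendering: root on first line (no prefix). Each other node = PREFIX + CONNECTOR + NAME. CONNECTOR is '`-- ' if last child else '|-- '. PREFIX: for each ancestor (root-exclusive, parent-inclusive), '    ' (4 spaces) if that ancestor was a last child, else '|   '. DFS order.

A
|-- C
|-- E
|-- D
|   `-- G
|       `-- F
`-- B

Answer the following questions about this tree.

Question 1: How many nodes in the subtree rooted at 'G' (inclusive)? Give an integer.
Subtree rooted at G contains: F, G
Count = 2

Answer: 2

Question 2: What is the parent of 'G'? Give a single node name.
Scan adjacency: G appears as child of D

Answer: D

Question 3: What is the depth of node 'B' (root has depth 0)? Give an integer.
Answer: 1

Derivation:
Path from root to B: A -> B
Depth = number of edges = 1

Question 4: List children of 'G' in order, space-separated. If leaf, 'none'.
Node G's children (from adjacency): F

Answer: F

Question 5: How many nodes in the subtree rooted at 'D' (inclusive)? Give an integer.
Answer: 3

Derivation:
Subtree rooted at D contains: D, F, G
Count = 3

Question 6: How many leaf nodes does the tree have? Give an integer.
Leaves (nodes with no children): B, C, E, F

Answer: 4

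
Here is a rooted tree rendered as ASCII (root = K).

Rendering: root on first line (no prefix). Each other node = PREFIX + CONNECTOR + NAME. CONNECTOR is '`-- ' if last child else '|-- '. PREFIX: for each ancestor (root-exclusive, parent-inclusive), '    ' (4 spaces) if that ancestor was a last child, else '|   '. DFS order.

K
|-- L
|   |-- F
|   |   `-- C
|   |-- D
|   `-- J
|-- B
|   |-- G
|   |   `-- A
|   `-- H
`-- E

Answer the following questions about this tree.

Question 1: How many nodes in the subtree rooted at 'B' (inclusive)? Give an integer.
Subtree rooted at B contains: A, B, G, H
Count = 4

Answer: 4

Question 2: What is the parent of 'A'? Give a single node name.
Answer: G

Derivation:
Scan adjacency: A appears as child of G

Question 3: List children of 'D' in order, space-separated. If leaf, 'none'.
Node D's children (from adjacency): (leaf)

Answer: none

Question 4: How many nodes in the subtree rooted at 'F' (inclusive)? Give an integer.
Answer: 2

Derivation:
Subtree rooted at F contains: C, F
Count = 2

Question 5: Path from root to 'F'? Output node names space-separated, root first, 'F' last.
Walk down from root: K -> L -> F

Answer: K L F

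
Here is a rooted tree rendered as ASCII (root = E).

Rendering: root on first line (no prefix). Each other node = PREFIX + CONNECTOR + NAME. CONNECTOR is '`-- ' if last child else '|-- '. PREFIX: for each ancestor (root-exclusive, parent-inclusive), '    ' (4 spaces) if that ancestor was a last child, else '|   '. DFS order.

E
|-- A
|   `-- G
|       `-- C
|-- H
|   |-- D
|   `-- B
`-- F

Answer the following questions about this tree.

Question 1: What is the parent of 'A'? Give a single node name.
Answer: E

Derivation:
Scan adjacency: A appears as child of E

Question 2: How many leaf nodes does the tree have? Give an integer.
Answer: 4

Derivation:
Leaves (nodes with no children): B, C, D, F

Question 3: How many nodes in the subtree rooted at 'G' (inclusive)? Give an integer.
Answer: 2

Derivation:
Subtree rooted at G contains: C, G
Count = 2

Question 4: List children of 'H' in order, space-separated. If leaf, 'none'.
Node H's children (from adjacency): D, B

Answer: D B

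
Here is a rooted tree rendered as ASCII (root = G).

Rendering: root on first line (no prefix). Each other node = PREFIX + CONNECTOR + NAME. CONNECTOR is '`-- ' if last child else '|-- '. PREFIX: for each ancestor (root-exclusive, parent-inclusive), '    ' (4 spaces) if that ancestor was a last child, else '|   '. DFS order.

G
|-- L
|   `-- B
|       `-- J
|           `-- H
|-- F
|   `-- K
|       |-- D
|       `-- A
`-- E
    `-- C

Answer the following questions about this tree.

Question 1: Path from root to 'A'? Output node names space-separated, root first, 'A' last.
Walk down from root: G -> F -> K -> A

Answer: G F K A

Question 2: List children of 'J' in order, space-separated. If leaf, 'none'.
Node J's children (from adjacency): H

Answer: H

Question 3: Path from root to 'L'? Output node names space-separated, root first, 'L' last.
Answer: G L

Derivation:
Walk down from root: G -> L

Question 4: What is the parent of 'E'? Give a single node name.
Answer: G

Derivation:
Scan adjacency: E appears as child of G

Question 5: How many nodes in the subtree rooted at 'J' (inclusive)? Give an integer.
Subtree rooted at J contains: H, J
Count = 2

Answer: 2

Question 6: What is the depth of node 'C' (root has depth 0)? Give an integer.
Answer: 2

Derivation:
Path from root to C: G -> E -> C
Depth = number of edges = 2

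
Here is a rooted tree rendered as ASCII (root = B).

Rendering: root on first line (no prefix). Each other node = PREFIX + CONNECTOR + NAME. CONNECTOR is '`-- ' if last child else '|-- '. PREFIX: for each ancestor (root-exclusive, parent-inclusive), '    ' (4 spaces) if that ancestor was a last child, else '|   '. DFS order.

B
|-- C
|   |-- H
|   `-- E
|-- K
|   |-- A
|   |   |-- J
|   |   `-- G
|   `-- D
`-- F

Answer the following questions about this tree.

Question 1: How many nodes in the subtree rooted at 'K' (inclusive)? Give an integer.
Subtree rooted at K contains: A, D, G, J, K
Count = 5

Answer: 5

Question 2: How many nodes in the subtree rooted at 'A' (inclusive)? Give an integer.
Subtree rooted at A contains: A, G, J
Count = 3

Answer: 3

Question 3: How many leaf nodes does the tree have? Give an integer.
Leaves (nodes with no children): D, E, F, G, H, J

Answer: 6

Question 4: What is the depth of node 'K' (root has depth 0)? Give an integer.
Path from root to K: B -> K
Depth = number of edges = 1

Answer: 1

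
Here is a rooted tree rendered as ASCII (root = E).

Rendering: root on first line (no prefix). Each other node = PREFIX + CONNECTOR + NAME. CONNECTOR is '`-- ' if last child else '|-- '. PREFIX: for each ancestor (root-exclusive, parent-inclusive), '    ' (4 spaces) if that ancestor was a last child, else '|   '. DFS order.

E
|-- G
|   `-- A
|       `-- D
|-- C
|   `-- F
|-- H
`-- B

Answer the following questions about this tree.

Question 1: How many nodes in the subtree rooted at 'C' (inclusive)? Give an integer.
Subtree rooted at C contains: C, F
Count = 2

Answer: 2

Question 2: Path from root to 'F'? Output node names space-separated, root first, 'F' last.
Walk down from root: E -> C -> F

Answer: E C F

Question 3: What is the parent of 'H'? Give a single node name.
Answer: E

Derivation:
Scan adjacency: H appears as child of E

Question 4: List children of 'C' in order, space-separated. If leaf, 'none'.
Node C's children (from adjacency): F

Answer: F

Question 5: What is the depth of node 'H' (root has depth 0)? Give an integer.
Path from root to H: E -> H
Depth = number of edges = 1

Answer: 1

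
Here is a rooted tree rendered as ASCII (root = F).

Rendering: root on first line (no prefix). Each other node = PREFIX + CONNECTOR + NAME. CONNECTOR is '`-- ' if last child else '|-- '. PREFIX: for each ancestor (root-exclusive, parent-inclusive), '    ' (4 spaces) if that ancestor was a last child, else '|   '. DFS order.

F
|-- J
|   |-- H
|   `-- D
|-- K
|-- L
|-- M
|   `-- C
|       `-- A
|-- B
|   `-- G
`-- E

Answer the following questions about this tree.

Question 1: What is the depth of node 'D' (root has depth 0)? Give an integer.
Path from root to D: F -> J -> D
Depth = number of edges = 2

Answer: 2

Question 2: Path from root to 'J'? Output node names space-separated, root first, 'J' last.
Walk down from root: F -> J

Answer: F J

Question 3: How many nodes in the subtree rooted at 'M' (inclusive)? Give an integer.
Answer: 3

Derivation:
Subtree rooted at M contains: A, C, M
Count = 3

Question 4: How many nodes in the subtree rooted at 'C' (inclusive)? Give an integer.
Answer: 2

Derivation:
Subtree rooted at C contains: A, C
Count = 2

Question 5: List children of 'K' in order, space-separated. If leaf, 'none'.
Answer: none

Derivation:
Node K's children (from adjacency): (leaf)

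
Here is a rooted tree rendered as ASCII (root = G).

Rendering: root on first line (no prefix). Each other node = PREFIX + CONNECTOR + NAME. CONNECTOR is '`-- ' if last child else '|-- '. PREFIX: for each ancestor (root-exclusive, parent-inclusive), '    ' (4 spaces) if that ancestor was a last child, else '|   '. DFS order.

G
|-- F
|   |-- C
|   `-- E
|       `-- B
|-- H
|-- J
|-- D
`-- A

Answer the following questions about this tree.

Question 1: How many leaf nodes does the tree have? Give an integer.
Answer: 6

Derivation:
Leaves (nodes with no children): A, B, C, D, H, J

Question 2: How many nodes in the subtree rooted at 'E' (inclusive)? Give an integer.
Subtree rooted at E contains: B, E
Count = 2

Answer: 2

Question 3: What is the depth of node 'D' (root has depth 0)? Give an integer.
Answer: 1

Derivation:
Path from root to D: G -> D
Depth = number of edges = 1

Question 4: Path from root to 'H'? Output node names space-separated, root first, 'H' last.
Answer: G H

Derivation:
Walk down from root: G -> H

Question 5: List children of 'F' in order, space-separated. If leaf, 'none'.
Answer: C E

Derivation:
Node F's children (from adjacency): C, E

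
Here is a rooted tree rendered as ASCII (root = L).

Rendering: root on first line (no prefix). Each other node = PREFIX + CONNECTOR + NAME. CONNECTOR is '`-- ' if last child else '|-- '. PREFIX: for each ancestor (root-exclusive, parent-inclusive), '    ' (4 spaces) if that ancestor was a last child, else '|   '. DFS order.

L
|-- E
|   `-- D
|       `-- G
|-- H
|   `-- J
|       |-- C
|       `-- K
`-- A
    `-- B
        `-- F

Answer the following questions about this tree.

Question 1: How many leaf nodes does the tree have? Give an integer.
Answer: 4

Derivation:
Leaves (nodes with no children): C, F, G, K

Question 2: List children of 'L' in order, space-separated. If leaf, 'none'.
Node L's children (from adjacency): E, H, A

Answer: E H A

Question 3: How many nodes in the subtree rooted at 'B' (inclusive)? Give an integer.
Answer: 2

Derivation:
Subtree rooted at B contains: B, F
Count = 2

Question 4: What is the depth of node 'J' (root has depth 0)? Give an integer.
Answer: 2

Derivation:
Path from root to J: L -> H -> J
Depth = number of edges = 2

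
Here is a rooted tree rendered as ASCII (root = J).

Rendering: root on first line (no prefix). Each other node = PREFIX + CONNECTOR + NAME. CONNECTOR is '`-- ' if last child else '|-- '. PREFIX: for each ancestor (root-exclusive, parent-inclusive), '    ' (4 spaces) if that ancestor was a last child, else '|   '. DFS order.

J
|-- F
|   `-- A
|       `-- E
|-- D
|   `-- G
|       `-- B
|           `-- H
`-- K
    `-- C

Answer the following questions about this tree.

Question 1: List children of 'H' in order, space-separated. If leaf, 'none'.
Node H's children (from adjacency): (leaf)

Answer: none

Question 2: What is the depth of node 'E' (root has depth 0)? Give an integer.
Path from root to E: J -> F -> A -> E
Depth = number of edges = 3

Answer: 3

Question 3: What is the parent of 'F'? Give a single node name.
Answer: J

Derivation:
Scan adjacency: F appears as child of J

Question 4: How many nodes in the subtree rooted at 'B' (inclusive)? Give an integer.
Answer: 2

Derivation:
Subtree rooted at B contains: B, H
Count = 2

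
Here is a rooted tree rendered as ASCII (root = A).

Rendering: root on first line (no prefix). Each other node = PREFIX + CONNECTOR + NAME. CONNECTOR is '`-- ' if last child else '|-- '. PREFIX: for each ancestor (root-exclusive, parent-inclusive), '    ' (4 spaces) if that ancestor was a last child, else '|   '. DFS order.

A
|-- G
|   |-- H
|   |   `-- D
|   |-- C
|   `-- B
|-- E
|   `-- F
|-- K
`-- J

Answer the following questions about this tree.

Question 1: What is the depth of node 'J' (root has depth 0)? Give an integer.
Path from root to J: A -> J
Depth = number of edges = 1

Answer: 1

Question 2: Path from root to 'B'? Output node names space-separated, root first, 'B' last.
Walk down from root: A -> G -> B

Answer: A G B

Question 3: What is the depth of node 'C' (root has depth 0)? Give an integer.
Answer: 2

Derivation:
Path from root to C: A -> G -> C
Depth = number of edges = 2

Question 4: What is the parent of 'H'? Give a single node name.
Scan adjacency: H appears as child of G

Answer: G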